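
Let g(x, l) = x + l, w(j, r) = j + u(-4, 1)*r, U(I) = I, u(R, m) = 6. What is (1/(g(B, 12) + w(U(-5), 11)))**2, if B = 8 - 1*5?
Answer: 1/5776 ≈ 0.00017313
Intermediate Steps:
w(j, r) = j + 6*r
B = 3 (B = 8 - 5 = 3)
g(x, l) = l + x
(1/(g(B, 12) + w(U(-5), 11)))**2 = (1/((12 + 3) + (-5 + 6*11)))**2 = (1/(15 + (-5 + 66)))**2 = (1/(15 + 61))**2 = (1/76)**2 = 1/5776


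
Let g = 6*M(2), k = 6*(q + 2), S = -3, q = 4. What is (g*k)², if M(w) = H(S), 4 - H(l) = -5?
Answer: 3779136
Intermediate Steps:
k = 36 (k = 6*(4 + 2) = 6*6 = 36)
H(l) = 9 (H(l) = 4 - 1*(-5) = 4 + 5 = 9)
M(w) = 9
g = 54 (g = 6*9 = 54)
(g*k)² = (54*36)² = 1944² = 3779136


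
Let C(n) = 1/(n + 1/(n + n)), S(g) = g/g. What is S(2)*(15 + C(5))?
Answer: 775/51 ≈ 15.196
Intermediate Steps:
S(g) = 1
C(n) = 1/(n + 1/(2*n))
S(2)*(15 + C(5)) = 1*(15 + 2*5/(1 + 2*5²)) = 1*(15 + 2*5/(1 + 2*25)) = 1*(15 + 2*5/(1 + 50)) = 1*(15 + 2*5/51) = 1*(15 + 2*5*(1/51)) = 1*(15 + 10/51) = 1*(775/51) = 775/51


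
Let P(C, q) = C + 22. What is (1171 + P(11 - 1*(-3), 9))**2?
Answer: 1456849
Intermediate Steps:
P(C, q) = 22 + C
(1171 + P(11 - 1*(-3), 9))**2 = (1171 + (22 + (11 - 1*(-3))))**2 = (1171 + (22 + (11 + 3)))**2 = (1171 + (22 + 14))**2 = (1171 + 36)**2 = 1207**2 = 1456849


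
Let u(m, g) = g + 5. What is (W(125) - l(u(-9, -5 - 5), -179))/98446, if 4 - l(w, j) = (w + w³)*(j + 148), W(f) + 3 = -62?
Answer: 3961/98446 ≈ 0.040235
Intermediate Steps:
W(f) = -65 (W(f) = -3 - 62 = -65)
u(m, g) = 5 + g
l(w, j) = 4 - (148 + j)*(w + w³) (l(w, j) = 4 - (w + w³)*(j + 148) = 4 - (w + w³)*(148 + j) = 4 - (148 + j)*(w + w³))
(W(125) - l(u(-9, -5 - 5), -179))/98446 = (-65 - (4 - 148*(5 + (-5 - 5)) - 148*(5 + (-5 - 5))³ - 1*(-179)*(5 + (-5 - 5)) - 1*(-179)*(5 + (-5 - 5))³))/98446 = (-65 - (4 - 148*(5 - 10) - 148*(5 - 10)³ - 1*(-179)*(5 - 10) - 1*(-179)*(5 - 10)³))*(1/98446) = (-65 - (4 - 148*(-5) - 148*(-5)³ - 1*(-179)*(-5) - 1*(-179)*(-5)³))*(1/98446) = (-65 - (4 + 740 - 148*(-125) - 895 - 1*(-179)*(-125)))*(1/98446) = (-65 - (4 + 740 + 18500 - 895 - 22375))*(1/98446) = (-65 - 1*(-4026))*(1/98446) = (-65 + 4026)*(1/98446) = 3961*(1/98446) = 3961/98446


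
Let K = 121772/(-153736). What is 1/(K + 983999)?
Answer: 38434/37818987123 ≈ 1.0163e-6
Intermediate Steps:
K = -30443/38434 (K = 121772*(-1/153736) = -30443/38434 ≈ -0.79208)
1/(K + 983999) = 1/(-30443/38434 + 983999) = 1/(37818987123/38434) = 38434/37818987123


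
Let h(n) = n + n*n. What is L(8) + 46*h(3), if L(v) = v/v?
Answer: 553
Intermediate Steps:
L(v) = 1
h(n) = n + n²
L(8) + 46*h(3) = 1 + 46*(3*(1 + 3)) = 1 + 46*(3*4) = 1 + 46*12 = 1 + 552 = 553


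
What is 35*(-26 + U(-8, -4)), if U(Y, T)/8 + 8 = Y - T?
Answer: -4270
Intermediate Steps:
U(Y, T) = -64 - 8*T + 8*Y (U(Y, T) = -64 + 8*(Y - T) = -64 + (-8*T + 8*Y) = -64 - 8*T + 8*Y)
35*(-26 + U(-8, -4)) = 35*(-26 + (-64 - 8*(-4) + 8*(-8))) = 35*(-26 + (-64 + 32 - 64)) = 35*(-26 - 96) = 35*(-122) = -4270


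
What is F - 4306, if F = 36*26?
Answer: -3370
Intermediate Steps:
F = 936
F - 4306 = 936 - 4306 = -3370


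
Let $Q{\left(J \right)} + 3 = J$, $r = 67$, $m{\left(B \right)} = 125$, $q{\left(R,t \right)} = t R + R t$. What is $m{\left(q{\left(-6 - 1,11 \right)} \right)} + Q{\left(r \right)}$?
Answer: $189$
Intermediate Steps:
$q{\left(R,t \right)} = 2 R t$ ($q{\left(R,t \right)} = R t + R t = 2 R t$)
$Q{\left(J \right)} = -3 + J$
$m{\left(q{\left(-6 - 1,11 \right)} \right)} + Q{\left(r \right)} = 125 + \left(-3 + 67\right) = 125 + 64 = 189$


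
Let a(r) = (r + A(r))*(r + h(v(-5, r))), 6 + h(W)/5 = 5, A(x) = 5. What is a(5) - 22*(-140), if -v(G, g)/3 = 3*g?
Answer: 3080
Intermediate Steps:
v(G, g) = -9*g
h(W) = -5 (h(W) = -30 + 5*5 = -30 + 25 = -5)
a(r) = (-5 + r)*(5 + r) (a(r) = (r + 5)*(r - 5) = (5 + r)*(-5 + r) = (-5 + r)*(5 + r))
a(5) - 22*(-140) = (-25 + 5²) - 22*(-140) = (-25 + 25) + 3080 = 0 + 3080 = 3080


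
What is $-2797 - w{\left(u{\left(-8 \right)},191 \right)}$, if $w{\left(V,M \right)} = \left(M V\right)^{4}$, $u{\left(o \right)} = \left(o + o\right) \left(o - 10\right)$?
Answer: $-9155950161712646893$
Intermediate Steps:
$u{\left(o \right)} = 2 o \left(-10 + o\right)$
$w{\left(V,M \right)} = M^{4} V^{4}$
$-2797 - w{\left(u{\left(-8 \right)},191 \right)} = -2797 - 191^{4} \left(2 \left(-8\right) \left(-10 - 8\right)\right)^{4} = -2797 - 1330863361 \left(2 \left(-8\right) \left(-18\right)\right)^{4} = -2797 - 1330863361 \cdot 288^{4} = -2797 - 1330863361 \cdot 6879707136 = -2797 - 9155950161712644096 = -9155950161712646893$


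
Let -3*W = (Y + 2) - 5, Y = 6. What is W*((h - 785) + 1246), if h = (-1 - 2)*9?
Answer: -434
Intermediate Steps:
W = -1 (W = -((6 + 2) - 5)/3 = -(8 - 5)/3 = -⅓*3 = -1)
h = -27 (h = -3*9 = -27)
W*((h - 785) + 1246) = -((-27 - 785) + 1246) = -(-812 + 1246) = -1*434 = -434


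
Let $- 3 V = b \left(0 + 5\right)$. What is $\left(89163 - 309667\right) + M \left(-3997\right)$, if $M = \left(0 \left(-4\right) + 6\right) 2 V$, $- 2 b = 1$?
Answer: $-260474$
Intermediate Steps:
$b = - \frac{1}{2}$ ($b = \left(- \frac{1}{2}\right) 1 = - \frac{1}{2} \approx -0.5$)
$V = \frac{5}{6}$ ($V = - \frac{\left(- \frac{1}{2}\right) \left(0 + 5\right)}{3} = - \frac{\left(- \frac{1}{2}\right) 5}{3} = \left(- \frac{1}{3}\right) \left(- \frac{5}{2}\right) = \frac{5}{6} \approx 0.83333$)
$M = 10$ ($M = \left(0 \left(-4\right) + 6\right) 2 \cdot \frac{5}{6} = \left(0 + 6\right) 2 \cdot \frac{5}{6} = 6 \cdot 2 \cdot \frac{5}{6} = 12 \cdot \frac{5}{6} = 10$)
$\left(89163 - 309667\right) + M \left(-3997\right) = \left(89163 - 309667\right) + 10 \left(-3997\right) = -220504 - 39970 = -260474$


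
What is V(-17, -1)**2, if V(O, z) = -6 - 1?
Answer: 49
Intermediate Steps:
V(O, z) = -7
V(-17, -1)**2 = (-7)**2 = 49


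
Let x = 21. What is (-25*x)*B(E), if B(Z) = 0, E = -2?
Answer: 0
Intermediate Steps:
(-25*x)*B(E) = -25*21*0 = -525*0 = 0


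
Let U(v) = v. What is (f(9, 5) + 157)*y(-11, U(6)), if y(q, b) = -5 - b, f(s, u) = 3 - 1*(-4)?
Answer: -1804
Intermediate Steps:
f(s, u) = 7 (f(s, u) = 3 + 4 = 7)
(f(9, 5) + 157)*y(-11, U(6)) = (7 + 157)*(-5 - 1*6) = 164*(-5 - 6) = 164*(-11) = -1804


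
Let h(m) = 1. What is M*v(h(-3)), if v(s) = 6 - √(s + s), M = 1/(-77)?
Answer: -6/77 + √2/77 ≈ -0.059556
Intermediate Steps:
M = -1/77 ≈ -0.012987
v(s) = 6 - √2*√s (v(s) = 6 - √(2*s) = 6 - √2*√s)
M*v(h(-3)) = -(6 - √2*√1)/77 = -(6 - 1*√2*1)/77 = -(6 - √2)/77 = -6/77 + √2/77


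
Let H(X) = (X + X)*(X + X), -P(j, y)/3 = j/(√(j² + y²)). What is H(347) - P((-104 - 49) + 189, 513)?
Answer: 481636 + 12*√3265/3265 ≈ 4.8164e+5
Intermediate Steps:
P(j, y) = -3*j/√(j² + y²) (P(j, y) = -3*j/(√(j² + y²)) = -3*j/√(j² + y²))
H(X) = 4*X² (H(X) = (2*X)*(2*X) = 4*X²)
H(347) - P((-104 - 49) + 189, 513) = 4*347² - (-3)*((-104 - 49) + 189)/√(((-104 - 49) + 189)² + 513²) = 4*120409 - (-3)*(-153 + 189)/√((-153 + 189)² + 263169) = 481636 - (-3)*36/√(36² + 263169) = 481636 - (-3)*36/√(1296 + 263169) = 481636 - (-3)*36/√264465 = 481636 - (-3)*36*√3265/29385 = 481636 - (-12)*√3265/3265 = 481636 + 12*√3265/3265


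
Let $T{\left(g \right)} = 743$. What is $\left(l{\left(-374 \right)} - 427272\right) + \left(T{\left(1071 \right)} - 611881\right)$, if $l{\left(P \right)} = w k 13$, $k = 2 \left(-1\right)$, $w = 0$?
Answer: $-1038410$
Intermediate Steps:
$k = -2$
$l{\left(P \right)} = 0$ ($l{\left(P \right)} = 0 \left(-2\right) 13 = 0 \cdot 13 = 0$)
$\left(l{\left(-374 \right)} - 427272\right) + \left(T{\left(1071 \right)} - 611881\right) = \left(0 - 427272\right) + \left(743 - 611881\right) = -427272 + \left(743 - 611881\right) = -427272 - 611138 = -1038410$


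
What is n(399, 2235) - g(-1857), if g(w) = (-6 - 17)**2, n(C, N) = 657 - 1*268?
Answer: -140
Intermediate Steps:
n(C, N) = 389 (n(C, N) = 657 - 268 = 389)
g(w) = 529 (g(w) = (-23)**2 = 529)
n(399, 2235) - g(-1857) = 389 - 1*529 = 389 - 529 = -140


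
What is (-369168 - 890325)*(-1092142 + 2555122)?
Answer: -1842613069140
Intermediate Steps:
(-369168 - 890325)*(-1092142 + 2555122) = -1259493*1462980 = -1842613069140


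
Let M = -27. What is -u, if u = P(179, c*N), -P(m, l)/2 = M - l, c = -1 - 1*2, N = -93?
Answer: -612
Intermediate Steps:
c = -3 (c = -1 - 2 = -3)
P(m, l) = 54 + 2*l (P(m, l) = -2*(-27 - l) = 54 + 2*l)
u = 612 (u = 54 + 2*(-3*(-93)) = 54 + 2*279 = 54 + 558 = 612)
-u = -1*612 = -612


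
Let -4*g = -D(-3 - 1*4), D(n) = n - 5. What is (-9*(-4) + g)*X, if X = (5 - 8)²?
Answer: 297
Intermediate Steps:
D(n) = -5 + n
g = -3 (g = -(-1)*(-5 + (-3 - 1*4))/4 = -(-1)*(-5 + (-3 - 4))/4 = -(-1)*(-5 - 7)/4 = -(-1)*(-12)/4 = -¼*12 = -3)
X = 9 (X = (-3)² = 9)
(-9*(-4) + g)*X = (-9*(-4) - 3)*9 = (36 - 3)*9 = 33*9 = 297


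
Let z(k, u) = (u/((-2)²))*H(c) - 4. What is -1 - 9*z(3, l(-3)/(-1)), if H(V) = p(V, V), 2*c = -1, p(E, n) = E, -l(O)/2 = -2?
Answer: 61/2 ≈ 30.500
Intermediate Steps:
l(O) = 4 (l(O) = -2*(-2) = 4)
c = -½ (c = (½)*(-1) = -½ ≈ -0.50000)
H(V) = V
z(k, u) = -4 - u/8 (z(k, u) = (u/((-2)²))*(-½) - 4 = (u/4)*(-½) - 4 = -u/8 - 4 = -4 - u/8)
-1 - 9*z(3, l(-3)/(-1)) = -1 - 9*(-4 - 1/(2*(-1))) = -1 - 9*(-4 - (-1)/2) = -1 - 9*(-4 - ⅛*(-4)) = -1 - 9*(-4 + ½) = -1 - 9*(-7/2) = -1 + 63/2 = 61/2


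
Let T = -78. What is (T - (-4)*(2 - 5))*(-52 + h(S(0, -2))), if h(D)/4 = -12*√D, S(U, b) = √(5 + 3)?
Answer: 4680 + 4320*2^(¾) ≈ 11945.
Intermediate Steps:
S(U, b) = 2*√2 (S(U, b) = √8 = 2*√2)
h(D) = -48*√D (h(D) = 4*(-12*√D) = -48*√D)
(T - (-4)*(2 - 5))*(-52 + h(S(0, -2))) = (-78 - (-4)*(2 - 5))*(-52 - 48*2^(¾)) = (-78 - (-4)*(-3))*(-52 - 48*2^(¾)) = (-78 - 1*12)*(-52 - 48*2^(¾)) = (-78 - 12)*(-52 - 48*2^(¾)) = -90*(-52 - 48*2^(¾)) = 4680 + 4320*2^(¾)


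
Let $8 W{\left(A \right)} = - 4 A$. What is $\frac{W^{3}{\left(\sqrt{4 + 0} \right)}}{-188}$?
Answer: $\frac{1}{188} \approx 0.0053191$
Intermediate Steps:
$W{\left(A \right)} = - \frac{A}{2}$ ($W{\left(A \right)} = \frac{\left(-4\right) A}{8} = - \frac{A}{2}$)
$\frac{W^{3}{\left(\sqrt{4 + 0} \right)}}{-188} = \frac{\left(- \frac{\sqrt{4 + 0}}{2}\right)^{3}}{-188} = \left(- \frac{\sqrt{4}}{2}\right)^{3} \left(- \frac{1}{188}\right) = \left(\left(- \frac{1}{2}\right) 2\right)^{3} \left(- \frac{1}{188}\right) = \left(-1\right)^{3} \left(- \frac{1}{188}\right) = \left(-1\right) \left(- \frac{1}{188}\right) = \frac{1}{188}$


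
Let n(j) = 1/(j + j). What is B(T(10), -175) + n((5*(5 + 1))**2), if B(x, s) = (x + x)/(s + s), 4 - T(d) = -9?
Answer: -929/12600 ≈ -0.073730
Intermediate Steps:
T(d) = 13 (T(d) = 4 - 1*(-9) = 4 + 9 = 13)
B(x, s) = x/s (B(x, s) = (2*x)/((2*s)) = (2*x)*(1/(2*s)) = x/s)
n(j) = 1/(2*j)
B(T(10), -175) + n((5*(5 + 1))**2) = 13/(-175) + 1/(2*((5*(5 + 1))**2)) = 13*(-1/175) + 1/(2*((5*6)**2)) = -13/175 + 1/(2*(30**2)) = -13/175 + (1/2)/900 = -13/175 + (1/2)*(1/900) = -13/175 + 1/1800 = -929/12600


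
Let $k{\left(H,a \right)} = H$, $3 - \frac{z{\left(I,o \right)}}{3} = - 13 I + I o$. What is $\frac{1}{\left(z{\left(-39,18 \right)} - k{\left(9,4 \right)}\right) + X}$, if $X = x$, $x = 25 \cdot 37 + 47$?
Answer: $\frac{1}{1557} \approx 0.00064226$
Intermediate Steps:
$z{\left(I,o \right)} = 9 + 39 I - 3 I o$ ($z{\left(I,o \right)} = 9 - 3 \left(- 13 I + I o\right) = 9 - \left(- 39 I + 3 I o\right) = 9 + 39 I - 3 I o$)
$x = 972$ ($x = 925 + 47 = 972$)
$X = 972$
$\frac{1}{\left(z{\left(-39,18 \right)} - k{\left(9,4 \right)}\right) + X} = \frac{1}{\left(\left(9 + 39 \left(-39\right) - \left(-117\right) 18\right) - 9\right) + 972} = \frac{1}{\left(\left(9 - 1521 + 2106\right) - 9\right) + 972} = \frac{1}{\left(594 - 9\right) + 972} = \frac{1}{585 + 972} = \frac{1}{1557}$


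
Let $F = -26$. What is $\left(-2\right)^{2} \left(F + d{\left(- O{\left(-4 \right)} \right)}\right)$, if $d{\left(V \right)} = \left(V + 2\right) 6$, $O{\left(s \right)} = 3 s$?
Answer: $232$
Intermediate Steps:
$d{\left(V \right)} = 12 + 6 V$ ($d{\left(V \right)} = \left(2 + V\right) 6 = 12 + 6 V$)
$\left(-2\right)^{2} \left(F + d{\left(- O{\left(-4 \right)} \right)}\right) = \left(-2\right)^{2} \left(-26 + \left(12 + 6 \left(- 3 \left(-4\right)\right)\right)\right) = 4 \left(-26 + \left(12 + 6 \left(\left(-1\right) \left(-12\right)\right)\right)\right) = 4 \left(-26 + \left(12 + 6 \cdot 12\right)\right) = 4 \left(-26 + \left(12 + 72\right)\right) = 4 \left(-26 + 84\right) = 4 \cdot 58 = 232$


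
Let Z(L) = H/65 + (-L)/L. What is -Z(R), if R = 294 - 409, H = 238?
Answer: -173/65 ≈ -2.6615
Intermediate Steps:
R = -115
Z(L) = 173/65 (Z(L) = 238/65 + (-L)/L = 238*(1/65) - 1 = 238/65 - 1 = 173/65)
-Z(R) = -1*173/65 = -173/65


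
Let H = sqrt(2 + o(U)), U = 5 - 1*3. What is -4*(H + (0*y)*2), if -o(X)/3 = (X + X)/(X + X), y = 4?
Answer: -4*I ≈ -4.0*I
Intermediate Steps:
U = 2 (U = 5 - 3 = 2)
o(X) = -3 (o(X) = -3*(X + X)/(X + X) = -3*2*X/(2*X) = -3*2*X*1/(2*X) = -3*1 = -3)
H = I (H = sqrt(2 - 3) = sqrt(-1) = I ≈ 1.0*I)
-4*(H + (0*y)*2) = -4*(I + (0*4)*2) = -4*(I + 0*2) = -4*(I + 0) = -4*I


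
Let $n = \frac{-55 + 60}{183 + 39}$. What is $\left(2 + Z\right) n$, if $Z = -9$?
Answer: $- \frac{35}{222} \approx -0.15766$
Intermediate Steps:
$n = \frac{5}{222} \approx 0.022523$
$\left(2 + Z\right) n = \left(2 - 9\right) \frac{5}{222} = \left(-7\right) \frac{5}{222} = - \frac{35}{222}$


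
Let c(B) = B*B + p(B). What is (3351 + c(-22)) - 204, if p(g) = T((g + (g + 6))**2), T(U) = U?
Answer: 5075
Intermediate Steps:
p(g) = (6 + 2*g)**2 (p(g) = (g + (g + 6))**2 = (g + (6 + g))**2 = (6 + 2*g)**2)
c(B) = B**2 + 4*(3 + B)**2 (c(B) = B*B + 4*(3 + B)**2 = B**2 + 4*(3 + B)**2)
(3351 + c(-22)) - 204 = (3351 + ((-22)**2 + 4*(3 - 22)**2)) - 204 = (3351 + (484 + 4*(-19)**2)) - 204 = (3351 + (484 + 4*361)) - 204 = (3351 + (484 + 1444)) - 204 = (3351 + 1928) - 204 = 5279 - 204 = 5075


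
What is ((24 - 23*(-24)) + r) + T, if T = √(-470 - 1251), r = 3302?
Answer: 3878 + I*√1721 ≈ 3878.0 + 41.485*I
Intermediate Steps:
T = I*√1721 (T = √(-1721) = I*√1721 ≈ 41.485*I)
((24 - 23*(-24)) + r) + T = ((24 - 23*(-24)) + 3302) + I*√1721 = ((24 + 552) + 3302) + I*√1721 = (576 + 3302) + I*√1721 = 3878 + I*√1721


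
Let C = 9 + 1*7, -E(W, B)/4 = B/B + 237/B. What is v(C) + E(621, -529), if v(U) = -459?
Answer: -243979/529 ≈ -461.21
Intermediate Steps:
E(W, B) = -4 - 948/B (E(W, B) = -4*(B/B + 237/B) = -4*(1 + 237/B) = -4 - 948/B)
C = 16 (C = 9 + 7 = 16)
v(C) + E(621, -529) = -459 + (-4 - 948/(-529)) = -459 + (-4 - 948*(-1/529)) = -459 + (-4 + 948/529) = -459 - 1168/529 = -243979/529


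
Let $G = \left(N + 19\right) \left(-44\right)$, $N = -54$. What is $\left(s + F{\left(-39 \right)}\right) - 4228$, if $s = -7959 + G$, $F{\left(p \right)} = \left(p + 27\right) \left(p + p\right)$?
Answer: $-9711$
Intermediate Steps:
$G = 1540$ ($G = \left(-54 + 19\right) \left(-44\right) = \left(-35\right) \left(-44\right) = 1540$)
$F{\left(p \right)} = 2 p \left(27 + p\right)$ ($F{\left(p \right)} = \left(27 + p\right) 2 p = 2 p \left(27 + p\right)$)
$s = -6419$ ($s = -7959 + 1540 = -6419$)
$\left(s + F{\left(-39 \right)}\right) - 4228 = \left(-6419 + 2 \left(-39\right) \left(27 - 39\right)\right) - 4228 = \left(-6419 + 2 \left(-39\right) \left(-12\right)\right) - 4228 = \left(-6419 + 936\right) - 4228 = -5483 - 4228 = -9711$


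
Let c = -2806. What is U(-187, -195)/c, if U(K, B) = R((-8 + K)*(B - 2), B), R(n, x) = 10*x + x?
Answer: 2145/2806 ≈ 0.76443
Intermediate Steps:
R(n, x) = 11*x
U(K, B) = 11*B
U(-187, -195)/c = (11*(-195))/(-2806) = -2145*(-1/2806) = 2145/2806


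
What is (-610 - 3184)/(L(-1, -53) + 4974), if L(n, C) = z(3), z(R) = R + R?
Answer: -1897/2490 ≈ -0.76185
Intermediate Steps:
z(R) = 2*R
L(n, C) = 6 (L(n, C) = 2*3 = 6)
(-610 - 3184)/(L(-1, -53) + 4974) = (-610 - 3184)/(6 + 4974) = -3794/4980 = -3794*1/4980 = -1897/2490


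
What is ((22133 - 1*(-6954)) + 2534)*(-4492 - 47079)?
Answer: -1630726591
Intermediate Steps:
((22133 - 1*(-6954)) + 2534)*(-4492 - 47079) = ((22133 + 6954) + 2534)*(-51571) = (29087 + 2534)*(-51571) = 31621*(-51571) = -1630726591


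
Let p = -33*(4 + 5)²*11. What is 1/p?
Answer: -1/29403 ≈ -3.4010e-5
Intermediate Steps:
p = -29403 (p = -33*9²*11 = -2673*11 = -33*891 = -29403)
1/p = 1/(-29403) = -1/29403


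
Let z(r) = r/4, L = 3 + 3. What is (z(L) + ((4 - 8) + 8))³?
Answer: 1331/8 ≈ 166.38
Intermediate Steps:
L = 6
z(r) = r/4 (z(r) = r*(¼) = r/4)
(z(L) + ((4 - 8) + 8))³ = ((¼)*6 + ((4 - 8) + 8))³ = (3/2 + (-4 + 8))³ = (3/2 + 4)³ = (11/2)³ = 1331/8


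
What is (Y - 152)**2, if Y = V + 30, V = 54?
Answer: 4624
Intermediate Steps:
Y = 84 (Y = 54 + 30 = 84)
(Y - 152)**2 = (84 - 152)**2 = (-68)**2 = 4624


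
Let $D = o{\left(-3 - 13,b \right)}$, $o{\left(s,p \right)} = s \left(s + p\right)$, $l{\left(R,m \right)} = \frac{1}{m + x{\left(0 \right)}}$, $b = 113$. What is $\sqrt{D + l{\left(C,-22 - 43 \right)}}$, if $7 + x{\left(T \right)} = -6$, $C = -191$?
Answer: $\frac{i \sqrt{9442446}}{78} \approx 39.396 i$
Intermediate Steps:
$x{\left(T \right)} = -13$ ($x{\left(T \right)} = -7 - 6 = -13$)
$l{\left(R,m \right)} = \frac{1}{-13 + m}$ ($l{\left(R,m \right)} = \frac{1}{m - 13} = \frac{1}{-13 + m}$)
$o{\left(s,p \right)} = s \left(p + s\right)$
$D = -1552$ ($D = \left(-3 - 13\right) \left(113 - 16\right) = - 16 \left(113 - 16\right) = \left(-16\right) 97 = -1552$)
$\sqrt{D + l{\left(C,-22 - 43 \right)}} = \sqrt{-1552 + \frac{1}{-13 - 65}} = \sqrt{-1552 + \frac{1}{-78}} = \sqrt{-1552 - \frac{1}{78}} = \sqrt{- \frac{121057}{78}} = \frac{i \sqrt{9442446}}{78}$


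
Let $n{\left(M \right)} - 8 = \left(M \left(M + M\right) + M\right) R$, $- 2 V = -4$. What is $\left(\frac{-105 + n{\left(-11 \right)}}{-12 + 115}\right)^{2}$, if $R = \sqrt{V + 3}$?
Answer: $\frac{276214}{10609} - \frac{44814 \sqrt{5}}{10609} \approx 16.59$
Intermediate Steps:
$V = 2$ ($V = \left(- \frac{1}{2}\right) \left(-4\right) = 2$)
$R = \sqrt{5}$ ($R = \sqrt{2 + 3} = \sqrt{5} \approx 2.2361$)
$n{\left(M \right)} = 8 + \sqrt{5} \left(M + 2 M^{2}\right)$ ($n{\left(M \right)} = 8 + \left(M \left(M + M\right) + M\right) \sqrt{5} = 8 + \left(M 2 M + M\right) \sqrt{5} = 8 + \left(2 M^{2} + M\right) \sqrt{5} = 8 + \left(M + 2 M^{2}\right) \sqrt{5} = 8 + \sqrt{5} \left(M + 2 M^{2}\right)$)
$\left(\frac{-105 + n{\left(-11 \right)}}{-12 + 115}\right)^{2} = \left(\frac{-105 + \left(8 - 11 \sqrt{5} + 2 \sqrt{5} \left(-11\right)^{2}\right)}{-12 + 115}\right)^{2} = \left(\frac{-105 + \left(8 - 11 \sqrt{5} + 2 \sqrt{5} \cdot 121\right)}{103}\right)^{2} = \left(\left(-105 + \left(8 - 11 \sqrt{5} + 242 \sqrt{5}\right)\right) \frac{1}{103}\right)^{2} = \left(\left(-105 + \left(8 + 231 \sqrt{5}\right)\right) \frac{1}{103}\right)^{2} = \left(\left(-97 + 231 \sqrt{5}\right) \frac{1}{103}\right)^{2} = \left(- \frac{97}{103} + \frac{231 \sqrt{5}}{103}\right)^{2}$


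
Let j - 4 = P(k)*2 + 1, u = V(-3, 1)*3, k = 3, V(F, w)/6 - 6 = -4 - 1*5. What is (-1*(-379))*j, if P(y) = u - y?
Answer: -41311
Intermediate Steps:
V(F, w) = -18 (V(F, w) = 36 + 6*(-4 - 1*5) = 36 + 6*(-4 - 5) = 36 + 6*(-9) = 36 - 54 = -18)
u = -54 (u = -18*3 = -54)
P(y) = -54 - y
j = -109 (j = 4 + ((-54 - 1*3)*2 + 1) = 4 + ((-54 - 3)*2 + 1) = 4 + (-57*2 + 1) = 4 + (-114 + 1) = 4 - 113 = -109)
(-1*(-379))*j = -1*(-379)*(-109) = 379*(-109) = -41311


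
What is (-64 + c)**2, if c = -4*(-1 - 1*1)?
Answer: 3136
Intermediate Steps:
c = 8 (c = -4*(-1 - 1) = -4*(-2) = 8)
(-64 + c)**2 = (-64 + 8)**2 = (-56)**2 = 3136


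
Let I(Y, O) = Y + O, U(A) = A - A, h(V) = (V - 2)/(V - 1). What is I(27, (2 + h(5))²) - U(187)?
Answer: 553/16 ≈ 34.563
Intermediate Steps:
h(V) = (-2 + V)/(-1 + V)
U(A) = 0
I(Y, O) = O + Y
I(27, (2 + h(5))²) - U(187) = ((2 + (-2 + 5)/(-1 + 5))² + 27) - 1*0 = ((2 + 3/4)² + 27) + 0 = ((2 + (¼)*3)² + 27) + 0 = ((2 + ¾)² + 27) + 0 = ((11/4)² + 27) + 0 = (121/16 + 27) + 0 = 553/16 + 0 = 553/16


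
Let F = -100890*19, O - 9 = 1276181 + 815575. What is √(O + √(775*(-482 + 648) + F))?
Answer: √(2091765 + 2*I*√447065) ≈ 1446.3 + 0.462*I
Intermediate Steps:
O = 2091765 (O = 9 + (1276181 + 815575) = 9 + 2091756 = 2091765)
F = -1916910
√(O + √(775*(-482 + 648) + F)) = √(2091765 + √(775*(-482 + 648) - 1916910)) = √(2091765 + √(775*166 - 1916910)) = √(2091765 + √(128650 - 1916910)) = √(2091765 + √(-1788260)) = √(2091765 + 2*I*√447065)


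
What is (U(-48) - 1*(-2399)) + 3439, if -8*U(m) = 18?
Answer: 23343/4 ≈ 5835.8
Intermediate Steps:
U(m) = -9/4 (U(m) = -⅛*18 = -9/4)
(U(-48) - 1*(-2399)) + 3439 = (-9/4 - 1*(-2399)) + 3439 = (-9/4 + 2399) + 3439 = 9587/4 + 3439 = 23343/4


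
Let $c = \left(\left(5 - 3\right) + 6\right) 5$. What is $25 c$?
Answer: $1000$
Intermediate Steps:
$c = 40$ ($c = \left(\left(5 - 3\right) + 6\right) 5 = \left(2 + 6\right) 5 = 8 \cdot 5 = 40$)
$25 c = 25 \cdot 40 = 1000$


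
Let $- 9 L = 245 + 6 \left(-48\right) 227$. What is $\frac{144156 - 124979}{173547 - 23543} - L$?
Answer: $- \frac{9769737931}{1350036} \approx -7236.6$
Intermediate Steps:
$L = \frac{65131}{9}$ ($L = - \frac{245 + 6 \left(-48\right) 227}{9} = - \frac{245 - 65376}{9} = \left(- \frac{1}{9}\right) \left(-65131\right) = \frac{65131}{9} \approx 7236.8$)
$\frac{144156 - 124979}{173547 - 23543} - L = \frac{144156 - 124979}{173547 - 23543} - \frac{65131}{9} = \frac{19177}{150004} - \frac{65131}{9} = - \frac{9769737931}{1350036}$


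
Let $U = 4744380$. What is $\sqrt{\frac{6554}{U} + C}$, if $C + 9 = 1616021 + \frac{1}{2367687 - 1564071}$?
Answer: $\frac{\sqrt{10195726801688320157749275330}}{79430409960} \approx 1271.2$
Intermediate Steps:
$C = \frac{1298653099393}{803616}$ ($C = -9 + \left(1616021 + \frac{1}{2367687 - 1564071}\right) = -9 + \left(1616021 + \frac{1}{803616}\right) = -9 + \frac{1298660331937}{803616} = \frac{1298653099393}{803616} \approx 1.616 \cdot 10^{6}$)
$\sqrt{\frac{6554}{U} + C} = \sqrt{\frac{6554}{4744380} + \frac{1298653099393}{803616}} = \sqrt{6554 \cdot \frac{1}{4744380} + \frac{1298653099393}{803616}} = \sqrt{\frac{3277}{2372190} + \frac{1298653099393}{803616}} = \sqrt{\frac{513441983080421717}{317721639840}} = \frac{\sqrt{10195726801688320157749275330}}{79430409960}$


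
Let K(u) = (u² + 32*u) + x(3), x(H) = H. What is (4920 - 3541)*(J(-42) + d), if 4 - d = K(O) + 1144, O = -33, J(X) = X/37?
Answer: -60060966/37 ≈ -1.6233e+6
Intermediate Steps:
J(X) = X/37 (J(X) = X*(1/37) = X/37)
K(u) = 3 + u² + 32*u (K(u) = (u² + 32*u) + 3 = 3 + u² + 32*u)
d = -1176 (d = 4 - ((3 + (-33)² + 32*(-33)) + 1144) = 4 - ((3 + 1089 - 1056) + 1144) = 4 - (36 + 1144) = 4 - 1*1180 = 4 - 1180 = -1176)
(4920 - 3541)*(J(-42) + d) = (4920 - 3541)*((1/37)*(-42) - 1176) = 1379*(-42/37 - 1176) = 1379*(-43554/37) = -60060966/37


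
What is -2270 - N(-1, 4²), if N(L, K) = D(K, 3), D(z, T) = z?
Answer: -2286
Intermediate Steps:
N(L, K) = K
-2270 - N(-1, 4²) = -2270 - 1*4² = -2270 - 1*16 = -2270 - 16 = -2286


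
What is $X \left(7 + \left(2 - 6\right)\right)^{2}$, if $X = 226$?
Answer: $2034$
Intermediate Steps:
$X \left(7 + \left(2 - 6\right)\right)^{2} = 226 \left(7 + \left(2 - 6\right)\right)^{2} = 226 \left(7 - 4\right)^{2} = 226 \cdot 3^{2} = 226 \cdot 9 = 2034$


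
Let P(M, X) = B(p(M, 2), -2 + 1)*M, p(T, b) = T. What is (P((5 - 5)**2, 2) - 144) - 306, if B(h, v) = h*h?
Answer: -450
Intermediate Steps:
B(h, v) = h**2
P(M, X) = M**3 (P(M, X) = M**2*M = M**3)
(P((5 - 5)**2, 2) - 144) - 306 = (((5 - 5)**2)**3 - 144) - 306 = ((0**2)**3 - 144) - 306 = (0**3 - 144) - 306 = (0 - 144) - 306 = -144 - 306 = -450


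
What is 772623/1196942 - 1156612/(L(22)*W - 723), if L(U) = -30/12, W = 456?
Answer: 1385836877153/2229902946 ≈ 621.48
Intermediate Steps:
L(U) = -5/2 (L(U) = -30*1/12 = -5/2)
772623/1196942 - 1156612/(L(22)*W - 723) = 772623/1196942 - 1156612/(-5/2*456 - 723) = 772623*(1/1196942) - 1156612/(-1140 - 723) = 772623/1196942 - 1156612/(-1863) = 772623/1196942 - 1156612*(-1/1863) = 772623/1196942 + 1156612/1863 = 1385836877153/2229902946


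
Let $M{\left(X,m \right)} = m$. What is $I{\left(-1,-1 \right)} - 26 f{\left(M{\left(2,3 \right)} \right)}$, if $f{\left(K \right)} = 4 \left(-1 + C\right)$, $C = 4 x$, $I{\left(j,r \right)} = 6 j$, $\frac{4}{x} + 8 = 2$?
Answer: $\frac{1126}{3} \approx 375.33$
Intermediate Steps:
$x = - \frac{2}{3}$ ($x = \frac{4}{-8 + 2} = \frac{4}{-6} = 4 \left(- \frac{1}{6}\right) = - \frac{2}{3} \approx -0.66667$)
$C = - \frac{8}{3}$ ($C = 4 \left(- \frac{2}{3}\right) = - \frac{8}{3} \approx -2.6667$)
$f{\left(K \right)} = - \frac{44}{3}$ ($f{\left(K \right)} = 4 \left(-1 - \frac{8}{3}\right) = 4 \left(- \frac{11}{3}\right) = - \frac{44}{3}$)
$I{\left(-1,-1 \right)} - 26 f{\left(M{\left(2,3 \right)} \right)} = 6 \left(-1\right) - - \frac{1144}{3} = -6 + \frac{1144}{3} = \frac{1126}{3}$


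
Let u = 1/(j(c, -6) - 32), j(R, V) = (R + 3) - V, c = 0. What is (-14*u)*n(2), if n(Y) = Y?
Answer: 28/23 ≈ 1.2174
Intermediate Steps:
j(R, V) = 3 + R - V (j(R, V) = (3 + R) - V = 3 + R - V)
u = -1/23 (u = 1/((3 + 0 - 1*(-6)) - 32) = 1/((3 + 0 + 6) - 32) = 1/(9 - 32) = 1/(-23) = -1/23 ≈ -0.043478)
(-14*u)*n(2) = -14*(-1/23)*2 = (14/23)*2 = 28/23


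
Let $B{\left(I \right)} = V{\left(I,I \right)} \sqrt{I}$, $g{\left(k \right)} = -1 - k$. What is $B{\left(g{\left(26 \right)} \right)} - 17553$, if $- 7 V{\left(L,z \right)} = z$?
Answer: $-17553 + \frac{81 i \sqrt{3}}{7} \approx -17553.0 + 20.042 i$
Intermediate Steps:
$V{\left(L,z \right)} = - \frac{z}{7}$
$B{\left(I \right)} = - \frac{I^{\frac{3}{2}}}{7}$ ($B{\left(I \right)} = - \frac{I}{7} \sqrt{I} = - \frac{I^{\frac{3}{2}}}{7}$)
$B{\left(g{\left(26 \right)} \right)} - 17553 = - \frac{\left(-1 - 26\right)^{\frac{3}{2}}}{7} - 17553 = - \frac{\left(-27\right)^{\frac{3}{2}}}{7} - 17553 = - \frac{\left(-81\right) i \sqrt{3}}{7} - 17553 = \frac{81 i \sqrt{3}}{7} - 17553 = -17553 + \frac{81 i \sqrt{3}}{7}$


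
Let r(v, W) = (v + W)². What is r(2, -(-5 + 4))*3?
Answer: 27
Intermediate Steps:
r(v, W) = (W + v)²
r(2, -(-5 + 4))*3 = (-(-5 + 4) + 2)²*3 = (-1*(-1) + 2)²*3 = (1 + 2)²*3 = 3²*3 = 9*3 = 27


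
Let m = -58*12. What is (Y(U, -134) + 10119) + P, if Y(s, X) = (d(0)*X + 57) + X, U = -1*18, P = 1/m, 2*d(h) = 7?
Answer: 6662807/696 ≈ 9573.0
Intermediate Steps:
m = -696
d(h) = 7/2 (d(h) = (½)*7 = 7/2)
P = -1/696 (P = 1/(-696) = -1/696 ≈ -0.0014368)
U = -18
Y(s, X) = 57 + 9*X/2 (Y(s, X) = (7*X/2 + 57) + X = (57 + 7*X/2) + X = 57 + 9*X/2)
(Y(U, -134) + 10119) + P = ((57 + (9/2)*(-134)) + 10119) - 1/696 = ((57 - 603) + 10119) - 1/696 = (-546 + 10119) - 1/696 = 9573 - 1/696 = 6662807/696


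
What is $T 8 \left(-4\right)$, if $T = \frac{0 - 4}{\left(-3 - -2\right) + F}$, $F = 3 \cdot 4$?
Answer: $\frac{128}{11} \approx 11.636$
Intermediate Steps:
$F = 12$
$T = - \frac{4}{11}$ ($T = \frac{0 - 4}{\left(-3 - -2\right) + 12} = - \frac{4}{\left(-3 + 2\right) + 12} = - \frac{4}{-1 + 12} = - \frac{4}{11} \approx -0.36364$)
$T 8 \left(-4\right) = \left(- \frac{4}{11}\right) 8 \left(-4\right) = \left(- \frac{32}{11}\right) \left(-4\right) = \frac{128}{11}$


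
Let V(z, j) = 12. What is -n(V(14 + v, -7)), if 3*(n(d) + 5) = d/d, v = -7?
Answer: 14/3 ≈ 4.6667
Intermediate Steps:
n(d) = -14/3 (n(d) = -5 + (d/d)/3 = -5 + (1/3)*1 = -5 + 1/3 = -14/3)
-n(V(14 + v, -7)) = -1*(-14/3) = 14/3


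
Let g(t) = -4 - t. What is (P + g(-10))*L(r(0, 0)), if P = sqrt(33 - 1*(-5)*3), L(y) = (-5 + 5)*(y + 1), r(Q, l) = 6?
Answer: 0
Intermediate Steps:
L(y) = 0 (L(y) = 0*(1 + y) = 0)
P = 4*sqrt(3) (P = sqrt(33 + 5*3) = sqrt(33 + 15) = sqrt(48) = 4*sqrt(3) ≈ 6.9282)
(P + g(-10))*L(r(0, 0)) = (4*sqrt(3) + (-4 - 1*(-10)))*0 = (4*sqrt(3) + (-4 + 10))*0 = (4*sqrt(3) + 6)*0 = (6 + 4*sqrt(3))*0 = 0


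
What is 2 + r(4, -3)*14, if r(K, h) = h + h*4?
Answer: -208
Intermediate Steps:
r(K, h) = 5*h (r(K, h) = h + 4*h = 5*h)
2 + r(4, -3)*14 = 2 + (5*(-3))*14 = 2 - 15*14 = 2 - 210 = -208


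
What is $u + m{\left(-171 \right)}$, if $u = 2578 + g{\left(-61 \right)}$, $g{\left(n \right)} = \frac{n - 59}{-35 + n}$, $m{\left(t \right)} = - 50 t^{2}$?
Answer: $- \frac{5837883}{4} \approx -1.4595 \cdot 10^{6}$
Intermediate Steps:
$g{\left(n \right)} = \frac{-59 + n}{-35 + n}$
$u = \frac{10317}{4}$ ($u = 2578 + \frac{-59 - 61}{-35 - 61} = 2578 + \frac{1}{-96} \left(-120\right) = 2578 - - \frac{5}{4} = 2578 + \frac{5}{4} = \frac{10317}{4} \approx 2579.3$)
$u + m{\left(-171 \right)} = \frac{10317}{4} - 50 \left(-171\right)^{2} = \frac{10317}{4} - 1462050 = - \frac{5837883}{4}$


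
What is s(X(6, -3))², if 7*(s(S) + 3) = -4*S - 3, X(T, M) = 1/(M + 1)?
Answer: 484/49 ≈ 9.8775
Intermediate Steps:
X(T, M) = 1/(1 + M)
s(S) = -24/7 - 4*S/7 (s(S) = -3 + (-4*S - 3)/7 = -3 + (-3 - 4*S)/7 = -3 + (-3/7 - 4*S/7) = -24/7 - 4*S/7)
s(X(6, -3))² = (-24/7 - 4/(7*(1 - 3)))² = (-24/7 - 4/7/(-2))² = (-24/7 - 4/7*(-½))² = (-24/7 + 2/7)² = (-22/7)² = 484/49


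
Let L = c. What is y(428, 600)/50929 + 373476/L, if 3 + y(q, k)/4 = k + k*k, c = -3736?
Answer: -3407999409/47567686 ≈ -71.645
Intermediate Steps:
L = -3736
y(q, k) = -12 + 4*k + 4*k² (y(q, k) = -12 + 4*(k + k*k) = -12 + 4*(k + k²) = -12 + (4*k + 4*k²) = -12 + 4*k + 4*k²)
y(428, 600)/50929 + 373476/L = (-12 + 4*600 + 4*600²)/50929 + 373476/(-3736) = (-12 + 2400 + 4*360000)*(1/50929) + 373476*(-1/3736) = (-12 + 2400 + 1440000)*(1/50929) - 93369/934 = 1442388*(1/50929) - 93369/934 = 1442388/50929 - 93369/934 = -3407999409/47567686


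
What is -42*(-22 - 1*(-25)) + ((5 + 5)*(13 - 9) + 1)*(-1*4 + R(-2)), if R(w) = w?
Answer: -372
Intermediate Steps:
-42*(-22 - 1*(-25)) + ((5 + 5)*(13 - 9) + 1)*(-1*4 + R(-2)) = -42*(-22 - 1*(-25)) + ((5 + 5)*(13 - 9) + 1)*(-1*4 - 2) = -42*(-22 + 25) + (10*4 + 1)*(-4 - 2) = -42*3 + (40 + 1)*(-6) = -126 + 41*(-6) = -126 - 246 = -372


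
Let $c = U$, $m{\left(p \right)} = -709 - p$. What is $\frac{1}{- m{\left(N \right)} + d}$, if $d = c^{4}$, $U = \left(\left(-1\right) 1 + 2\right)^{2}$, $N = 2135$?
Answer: $\frac{1}{2845} \approx 0.00035149$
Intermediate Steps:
$U = 1$ ($U = \left(-1 + 2\right)^{2} = 1^{2} = 1$)
$c = 1$
$d = 1$ ($d = 1^{4} = 1$)
$\frac{1}{- m{\left(N \right)} + d} = \frac{1}{- (-709 - 2135) + 1} = \frac{1}{\left(-1\right) \left(-2844\right) + 1} = \frac{1}{2844 + 1} = \frac{1}{2845}$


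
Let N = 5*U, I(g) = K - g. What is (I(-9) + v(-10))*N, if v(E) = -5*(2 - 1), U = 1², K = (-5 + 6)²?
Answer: 25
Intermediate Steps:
K = 1 (K = 1² = 1)
U = 1
I(g) = 1 - g
v(E) = -5 (v(E) = -5*1 = -5)
N = 5 (N = 5*1 = 5)
(I(-9) + v(-10))*N = ((1 - 1*(-9)) - 5)*5 = ((1 + 9) - 5)*5 = (10 - 5)*5 = 5*5 = 25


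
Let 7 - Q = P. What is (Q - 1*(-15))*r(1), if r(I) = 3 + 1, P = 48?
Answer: -104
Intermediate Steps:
Q = -41 (Q = 7 - 1*48 = 7 - 48 = -41)
r(I) = 4
(Q - 1*(-15))*r(1) = (-41 - 1*(-15))*4 = (-41 + 15)*4 = -26*4 = -104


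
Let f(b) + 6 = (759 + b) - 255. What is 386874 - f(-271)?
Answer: 386647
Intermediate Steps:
f(b) = 498 + b (f(b) = -6 + ((759 + b) - 255) = -6 + (504 + b) = 498 + b)
386874 - f(-271) = 386874 - (498 - 271) = 386874 - 1*227 = 386874 - 227 = 386647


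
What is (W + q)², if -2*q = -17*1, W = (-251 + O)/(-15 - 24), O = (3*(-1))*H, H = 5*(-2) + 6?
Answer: 1301881/6084 ≈ 213.98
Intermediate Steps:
H = -4 (H = -10 + 6 = -4)
O = 12 (O = (3*(-1))*(-4) = -3*(-4) = 12)
W = 239/39 (W = (-251 + 12)/(-15 - 24) = -239/(-39) = -239*(-1/39) = 239/39 ≈ 6.1282)
q = 17/2 (q = -(-17)/2 = -½*(-17) = 17/2 ≈ 8.5000)
(W + q)² = (239/39 + 17/2)² = (1141/78)² = 1301881/6084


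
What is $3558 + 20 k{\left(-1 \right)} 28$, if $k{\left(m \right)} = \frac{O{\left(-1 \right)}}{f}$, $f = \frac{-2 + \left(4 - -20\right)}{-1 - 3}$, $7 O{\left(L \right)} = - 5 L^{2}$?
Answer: $\frac{39938}{11} \approx 3630.7$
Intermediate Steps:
$O{\left(L \right)} = - \frac{5 L^{2}}{7}$ ($O{\left(L \right)} = \frac{\left(-5\right) L^{2}}{7} = - \frac{5 L^{2}}{7}$)
$f = - \frac{11}{2}$ ($f = \frac{-2 + \left(4 + 20\right)}{-4} = \left(-2 + 24\right) \left(- \frac{1}{4}\right) = 22 \left(- \frac{1}{4}\right) = - \frac{11}{2} \approx -5.5$)
$k{\left(m \right)} = \frac{10}{77}$ ($k{\left(m \right)} = \frac{\left(- \frac{5}{7}\right) \left(-1\right)^{2}}{- \frac{11}{2}} = \left(- \frac{5}{7}\right) 1 \left(- \frac{2}{11}\right) = \left(- \frac{5}{7}\right) \left(- \frac{2}{11}\right) = \frac{10}{77}$)
$3558 + 20 k{\left(-1 \right)} 28 = 3558 + 20 \cdot \frac{10}{77} \cdot 28 = 3558 + \frac{200}{77} \cdot 28 = 3558 + \frac{800}{11} = \frac{39938}{11}$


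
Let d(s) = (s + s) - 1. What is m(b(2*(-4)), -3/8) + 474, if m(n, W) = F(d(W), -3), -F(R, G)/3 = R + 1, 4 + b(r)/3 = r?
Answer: 1905/4 ≈ 476.25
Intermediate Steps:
b(r) = -12 + 3*r
d(s) = -1 + 2*s (d(s) = 2*s - 1 = -1 + 2*s)
F(R, G) = -3 - 3*R (F(R, G) = -3*(R + 1) = -3*(1 + R) = -3 - 3*R)
m(n, W) = -6*W (m(n, W) = -3 - 3*(-1 + 2*W) = -3 + (3 - 6*W) = -6*W)
m(b(2*(-4)), -3/8) + 474 = -(-18)/8 + 474 = -6*(-3/8) + 474 = 9/4 + 474 = 1905/4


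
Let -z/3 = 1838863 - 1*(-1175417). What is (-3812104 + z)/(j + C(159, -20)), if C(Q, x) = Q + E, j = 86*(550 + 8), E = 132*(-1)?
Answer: -12854944/48015 ≈ -267.73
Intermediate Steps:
E = -132
j = 47988 (j = 86*558 = 47988)
C(Q, x) = -132 + Q (C(Q, x) = Q - 132 = -132 + Q)
z = -9042840 (z = -3*(1838863 - 1*(-1175417)) = -3*(1838863 + 1175417) = -3*3014280 = -9042840)
(-3812104 + z)/(j + C(159, -20)) = (-3812104 - 9042840)/(47988 + (-132 + 159)) = -12854944/(47988 + 27) = -12854944/48015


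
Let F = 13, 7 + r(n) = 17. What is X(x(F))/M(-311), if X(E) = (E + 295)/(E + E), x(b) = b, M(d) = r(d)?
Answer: 77/65 ≈ 1.1846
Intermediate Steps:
r(n) = 10 (r(n) = -7 + 17 = 10)
M(d) = 10
X(E) = (295 + E)/(2*E) (X(E) = (295 + E)/((2*E)) = (295 + E)*(1/(2*E)) = (295 + E)/(2*E))
X(x(F))/M(-311) = ((1/2)*(295 + 13)/13)/10 = ((1/2)*(1/13)*308)*(1/10) = (154/13)*(1/10) = 77/65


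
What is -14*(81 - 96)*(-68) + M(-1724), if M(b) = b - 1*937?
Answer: -16941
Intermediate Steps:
M(b) = -937 + b (M(b) = b - 937 = -937 + b)
-14*(81 - 96)*(-68) + M(-1724) = -14*(81 - 96)*(-68) + (-937 - 1724) = -(-210)*(-68) - 2661 = -14*1020 - 2661 = -14280 - 2661 = -16941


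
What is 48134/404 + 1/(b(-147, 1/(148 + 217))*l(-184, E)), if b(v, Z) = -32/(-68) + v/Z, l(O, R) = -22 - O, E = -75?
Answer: 889062499756/7462110987 ≈ 119.14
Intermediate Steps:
b(v, Z) = 8/17 + v/Z (b(v, Z) = -32*(-1/68) + v/Z = 8/17 + v/Z)
48134/404 + 1/(b(-147, 1/(148 + 217))*l(-184, E)) = 48134/404 + 1/((8/17 - 147/(1/(148 + 217)))*(-22 - 1*(-184))) = 48134*(1/404) + 1/((8/17 - 147/(1/365))*(-22 + 184)) = 24067/202 + 1/((8/17 - 147/1/365)*162) = 24067/202 + (1/162)/(8/17 - 147*365) = 24067/202 + (1/162)/(8/17 - 53655) = 24067/202 + (1/162)/(-912127/17) = 24067/202 - 17/912127*1/162 = 24067/202 - 17/147764574 = 889062499756/7462110987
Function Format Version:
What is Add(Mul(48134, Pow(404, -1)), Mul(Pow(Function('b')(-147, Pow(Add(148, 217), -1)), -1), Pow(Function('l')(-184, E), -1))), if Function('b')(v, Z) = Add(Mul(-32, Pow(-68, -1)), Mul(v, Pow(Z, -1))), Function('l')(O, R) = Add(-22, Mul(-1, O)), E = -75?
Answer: Rational(889062499756, 7462110987) ≈ 119.14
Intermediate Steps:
Function('b')(v, Z) = Add(Rational(8, 17), Mul(v, Pow(Z, -1))) (Function('b')(v, Z) = Add(Mul(-32, Rational(-1, 68)), Mul(v, Pow(Z, -1))) = Add(Rational(8, 17), Mul(v, Pow(Z, -1))))
Add(Mul(48134, Pow(404, -1)), Mul(Pow(Function('b')(-147, Pow(Add(148, 217), -1)), -1), Pow(Function('l')(-184, E), -1))) = Add(Mul(48134, Pow(404, -1)), Mul(Pow(Add(Rational(8, 17), Mul(-147, Pow(Pow(Add(148, 217), -1), -1))), -1), Pow(Add(-22, Mul(-1, -184)), -1))) = Add(Mul(48134, Rational(1, 404)), Mul(Pow(Add(Rational(8, 17), Mul(-147, Pow(Pow(365, -1), -1))), -1), Pow(Add(-22, 184), -1))) = Add(Rational(24067, 202), Mul(Pow(Add(Rational(8, 17), Mul(-147, Pow(Rational(1, 365), -1))), -1), Pow(162, -1))) = Add(Rational(24067, 202), Mul(Pow(Add(Rational(8, 17), Mul(-147, 365)), -1), Rational(1, 162))) = Add(Rational(24067, 202), Mul(Pow(Add(Rational(8, 17), -53655), -1), Rational(1, 162))) = Add(Rational(24067, 202), Mul(Pow(Rational(-912127, 17), -1), Rational(1, 162))) = Add(Rational(24067, 202), Mul(Rational(-17, 912127), Rational(1, 162))) = Add(Rational(24067, 202), Rational(-17, 147764574)) = Rational(889062499756, 7462110987)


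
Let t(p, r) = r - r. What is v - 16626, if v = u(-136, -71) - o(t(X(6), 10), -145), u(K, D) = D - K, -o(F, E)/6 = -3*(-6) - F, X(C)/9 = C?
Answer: -16453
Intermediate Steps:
X(C) = 9*C
t(p, r) = 0
o(F, E) = -108 + 6*F (o(F, E) = -6*(-3*(-6) - F) = -6*(18 - F) = -108 + 6*F)
v = 173 (v = (-71 - 1*(-136)) - (-108 + 6*0) = (-71 + 136) - (-108 + 0) = 65 - 1*(-108) = 65 + 108 = 173)
v - 16626 = 173 - 16626 = -16453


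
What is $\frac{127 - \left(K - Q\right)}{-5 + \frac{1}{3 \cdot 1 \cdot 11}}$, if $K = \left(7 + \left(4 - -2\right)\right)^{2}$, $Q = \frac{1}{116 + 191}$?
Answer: $\frac{425469}{50348} \approx 8.4506$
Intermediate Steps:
$Q = \frac{1}{307} \approx 0.0032573$
$K = 169$ ($K = \left(7 + \left(4 + 2\right)\right)^{2} = \left(7 + 6\right)^{2} = 13^{2} = 169$)
$\frac{127 - \left(K - Q\right)}{-5 + \frac{1}{3 \cdot 1 \cdot 11}} = \frac{127 + \left(\frac{1}{307} - 169\right)}{-5 + \frac{1}{3 \cdot 1 \cdot 11}} = \frac{127 + \left(\frac{1}{307} - 169\right)}{-5 + \frac{1}{3 \cdot 11}} = \frac{127 - \frac{51882}{307}}{-5 + \frac{1}{33}} = - \frac{12893}{307 \left(-5 + \frac{1}{33}\right)} = - \frac{12893}{307 \left(- \frac{164}{33}\right)} = \left(- \frac{12893}{307}\right) \left(- \frac{33}{164}\right) = \frac{425469}{50348}$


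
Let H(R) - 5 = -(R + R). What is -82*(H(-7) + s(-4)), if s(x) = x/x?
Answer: -1640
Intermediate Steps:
H(R) = 5 - 2*R (H(R) = 5 - (R + R) = 5 - 2*R)
s(x) = 1
-82*(H(-7) + s(-4)) = -82*((5 - 2*(-7)) + 1) = -82*((5 + 14) + 1) = -82*(19 + 1) = -82*20 = -1640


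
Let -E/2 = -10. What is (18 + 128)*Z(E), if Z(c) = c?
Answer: 2920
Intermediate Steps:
E = 20 (E = -2*(-10) = 20)
(18 + 128)*Z(E) = (18 + 128)*20 = 146*20 = 2920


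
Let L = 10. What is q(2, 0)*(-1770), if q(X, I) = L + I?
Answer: -17700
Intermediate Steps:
q(X, I) = 10 + I
q(2, 0)*(-1770) = (10 + 0)*(-1770) = 10*(-1770) = -17700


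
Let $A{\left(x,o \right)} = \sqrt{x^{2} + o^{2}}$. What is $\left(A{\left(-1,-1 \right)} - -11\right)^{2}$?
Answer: $\left(11 + \sqrt{2}\right)^{2} \approx 154.11$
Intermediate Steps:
$A{\left(x,o \right)} = \sqrt{o^{2} + x^{2}}$
$\left(A{\left(-1,-1 \right)} - -11\right)^{2} = \left(\sqrt{\left(-1\right)^{2} + \left(-1\right)^{2}} - -11\right)^{2} = \left(\sqrt{1 + 1} + \left(-8 + 19\right)\right)^{2} = \left(\sqrt{2} + 11\right)^{2} = \left(11 + \sqrt{2}\right)^{2}$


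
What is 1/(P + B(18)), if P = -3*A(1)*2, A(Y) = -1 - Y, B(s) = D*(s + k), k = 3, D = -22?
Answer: -1/450 ≈ -0.0022222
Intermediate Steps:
B(s) = -66 - 22*s (B(s) = -22*(s + 3) = -22*(3 + s) = -66 - 22*s)
P = 12 (P = -3*(-1 - 1*1)*2 = -3*(-1 - 1)*2 = -3*(-2)*2 = 6*2 = 12)
1/(P + B(18)) = 1/(12 + (-66 - 22*18)) = 1/(12 + (-66 - 396)) = 1/(12 - 462) = 1/(-450) = -1/450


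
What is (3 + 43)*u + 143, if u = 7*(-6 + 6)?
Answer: 143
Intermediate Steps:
u = 0 (u = 7*0 = 0)
(3 + 43)*u + 143 = (3 + 43)*0 + 143 = 46*0 + 143 = 0 + 143 = 143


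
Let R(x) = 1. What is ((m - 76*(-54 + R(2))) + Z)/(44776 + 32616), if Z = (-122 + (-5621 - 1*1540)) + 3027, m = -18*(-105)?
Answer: 831/38696 ≈ 0.021475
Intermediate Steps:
m = 1890
Z = -4256 (Z = (-122 + (-5621 - 1540)) + 3027 = (-122 - 7161) + 3027 = -7283 + 3027 = -4256)
((m - 76*(-54 + R(2))) + Z)/(44776 + 32616) = ((1890 - 76*(-54 + 1)) - 4256)/(44776 + 32616) = ((1890 - 76*(-53)) - 4256)/77392 = ((1890 - 1*(-4028)) - 4256)*(1/77392) = ((1890 + 4028) - 4256)*(1/77392) = (5918 - 4256)*(1/77392) = 1662*(1/77392) = 831/38696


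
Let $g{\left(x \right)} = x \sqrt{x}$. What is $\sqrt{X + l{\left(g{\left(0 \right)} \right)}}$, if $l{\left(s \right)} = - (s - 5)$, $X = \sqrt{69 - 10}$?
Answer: $\sqrt{5 + \sqrt{59}} \approx 3.5611$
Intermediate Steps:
$X = \sqrt{59} \approx 7.6811$
$g{\left(x \right)} = x^{\frac{3}{2}}$
$l{\left(s \right)} = 5 - s$ ($l{\left(s \right)} = - (-5 + s) = 5 - s$)
$\sqrt{X + l{\left(g{\left(0 \right)} \right)}} = \sqrt{\sqrt{59} + \left(5 - 0^{\frac{3}{2}}\right)} = \sqrt{\sqrt{59} + \left(5 - 0\right)} = \sqrt{\sqrt{59} + \left(5 + 0\right)} = \sqrt{\sqrt{59} + 5} = \sqrt{5 + \sqrt{59}}$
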